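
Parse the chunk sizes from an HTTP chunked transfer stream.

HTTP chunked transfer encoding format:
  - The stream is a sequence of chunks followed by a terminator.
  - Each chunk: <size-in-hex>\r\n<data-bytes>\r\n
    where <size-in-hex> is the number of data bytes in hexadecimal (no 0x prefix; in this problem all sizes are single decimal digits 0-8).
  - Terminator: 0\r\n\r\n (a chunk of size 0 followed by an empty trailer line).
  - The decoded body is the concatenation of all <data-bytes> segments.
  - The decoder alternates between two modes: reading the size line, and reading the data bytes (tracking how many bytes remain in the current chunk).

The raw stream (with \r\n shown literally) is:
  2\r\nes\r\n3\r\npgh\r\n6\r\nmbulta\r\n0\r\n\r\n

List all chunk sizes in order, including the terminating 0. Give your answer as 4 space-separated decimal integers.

Chunk 1: stream[0..1]='2' size=0x2=2, data at stream[3..5]='es' -> body[0..2], body so far='es'
Chunk 2: stream[7..8]='3' size=0x3=3, data at stream[10..13]='pgh' -> body[2..5], body so far='espgh'
Chunk 3: stream[15..16]='6' size=0x6=6, data at stream[18..24]='mbulta' -> body[5..11], body so far='espghmbulta'
Chunk 4: stream[26..27]='0' size=0 (terminator). Final body='espghmbulta' (11 bytes)

Answer: 2 3 6 0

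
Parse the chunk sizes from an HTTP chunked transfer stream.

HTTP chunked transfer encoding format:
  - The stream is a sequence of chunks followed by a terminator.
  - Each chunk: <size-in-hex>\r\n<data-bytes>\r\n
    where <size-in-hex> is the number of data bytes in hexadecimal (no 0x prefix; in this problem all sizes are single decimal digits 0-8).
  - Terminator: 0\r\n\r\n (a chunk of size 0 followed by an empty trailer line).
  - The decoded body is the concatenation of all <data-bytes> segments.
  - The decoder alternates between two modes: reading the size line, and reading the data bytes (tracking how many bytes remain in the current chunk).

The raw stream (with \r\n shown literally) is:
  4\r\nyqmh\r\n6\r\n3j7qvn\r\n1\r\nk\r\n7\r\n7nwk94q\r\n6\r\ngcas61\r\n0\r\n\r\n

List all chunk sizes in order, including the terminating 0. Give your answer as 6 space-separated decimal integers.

Chunk 1: stream[0..1]='4' size=0x4=4, data at stream[3..7]='yqmh' -> body[0..4], body so far='yqmh'
Chunk 2: stream[9..10]='6' size=0x6=6, data at stream[12..18]='3j7qvn' -> body[4..10], body so far='yqmh3j7qvn'
Chunk 3: stream[20..21]='1' size=0x1=1, data at stream[23..24]='k' -> body[10..11], body so far='yqmh3j7qvnk'
Chunk 4: stream[26..27]='7' size=0x7=7, data at stream[29..36]='7nwk94q' -> body[11..18], body so far='yqmh3j7qvnk7nwk94q'
Chunk 5: stream[38..39]='6' size=0x6=6, data at stream[41..47]='gcas61' -> body[18..24], body so far='yqmh3j7qvnk7nwk94qgcas61'
Chunk 6: stream[49..50]='0' size=0 (terminator). Final body='yqmh3j7qvnk7nwk94qgcas61' (24 bytes)

Answer: 4 6 1 7 6 0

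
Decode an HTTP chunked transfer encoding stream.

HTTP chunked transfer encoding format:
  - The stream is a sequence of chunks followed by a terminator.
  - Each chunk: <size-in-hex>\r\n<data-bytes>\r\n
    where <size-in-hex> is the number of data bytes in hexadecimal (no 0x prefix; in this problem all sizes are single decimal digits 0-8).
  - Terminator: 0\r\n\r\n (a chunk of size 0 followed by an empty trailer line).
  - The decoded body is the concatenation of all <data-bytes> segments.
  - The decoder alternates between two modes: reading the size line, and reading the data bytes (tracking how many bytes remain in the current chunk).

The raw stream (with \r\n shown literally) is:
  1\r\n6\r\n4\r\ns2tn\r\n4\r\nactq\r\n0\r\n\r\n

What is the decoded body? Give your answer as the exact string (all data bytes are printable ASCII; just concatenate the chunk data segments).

Answer: 6s2tnactq

Derivation:
Chunk 1: stream[0..1]='1' size=0x1=1, data at stream[3..4]='6' -> body[0..1], body so far='6'
Chunk 2: stream[6..7]='4' size=0x4=4, data at stream[9..13]='s2tn' -> body[1..5], body so far='6s2tn'
Chunk 3: stream[15..16]='4' size=0x4=4, data at stream[18..22]='actq' -> body[5..9], body so far='6s2tnactq'
Chunk 4: stream[24..25]='0' size=0 (terminator). Final body='6s2tnactq' (9 bytes)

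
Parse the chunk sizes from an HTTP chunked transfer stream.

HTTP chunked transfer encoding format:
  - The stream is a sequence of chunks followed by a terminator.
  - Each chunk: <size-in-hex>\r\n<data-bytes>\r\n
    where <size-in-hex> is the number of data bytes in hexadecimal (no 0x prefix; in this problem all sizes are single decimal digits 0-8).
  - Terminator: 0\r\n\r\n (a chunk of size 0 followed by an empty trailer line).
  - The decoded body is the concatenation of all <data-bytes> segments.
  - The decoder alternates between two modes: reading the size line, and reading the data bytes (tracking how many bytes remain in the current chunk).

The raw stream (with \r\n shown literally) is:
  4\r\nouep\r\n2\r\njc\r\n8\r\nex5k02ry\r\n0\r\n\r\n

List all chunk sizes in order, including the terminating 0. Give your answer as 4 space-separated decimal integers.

Answer: 4 2 8 0

Derivation:
Chunk 1: stream[0..1]='4' size=0x4=4, data at stream[3..7]='ouep' -> body[0..4], body so far='ouep'
Chunk 2: stream[9..10]='2' size=0x2=2, data at stream[12..14]='jc' -> body[4..6], body so far='ouepjc'
Chunk 3: stream[16..17]='8' size=0x8=8, data at stream[19..27]='ex5k02ry' -> body[6..14], body so far='ouepjcex5k02ry'
Chunk 4: stream[29..30]='0' size=0 (terminator). Final body='ouepjcex5k02ry' (14 bytes)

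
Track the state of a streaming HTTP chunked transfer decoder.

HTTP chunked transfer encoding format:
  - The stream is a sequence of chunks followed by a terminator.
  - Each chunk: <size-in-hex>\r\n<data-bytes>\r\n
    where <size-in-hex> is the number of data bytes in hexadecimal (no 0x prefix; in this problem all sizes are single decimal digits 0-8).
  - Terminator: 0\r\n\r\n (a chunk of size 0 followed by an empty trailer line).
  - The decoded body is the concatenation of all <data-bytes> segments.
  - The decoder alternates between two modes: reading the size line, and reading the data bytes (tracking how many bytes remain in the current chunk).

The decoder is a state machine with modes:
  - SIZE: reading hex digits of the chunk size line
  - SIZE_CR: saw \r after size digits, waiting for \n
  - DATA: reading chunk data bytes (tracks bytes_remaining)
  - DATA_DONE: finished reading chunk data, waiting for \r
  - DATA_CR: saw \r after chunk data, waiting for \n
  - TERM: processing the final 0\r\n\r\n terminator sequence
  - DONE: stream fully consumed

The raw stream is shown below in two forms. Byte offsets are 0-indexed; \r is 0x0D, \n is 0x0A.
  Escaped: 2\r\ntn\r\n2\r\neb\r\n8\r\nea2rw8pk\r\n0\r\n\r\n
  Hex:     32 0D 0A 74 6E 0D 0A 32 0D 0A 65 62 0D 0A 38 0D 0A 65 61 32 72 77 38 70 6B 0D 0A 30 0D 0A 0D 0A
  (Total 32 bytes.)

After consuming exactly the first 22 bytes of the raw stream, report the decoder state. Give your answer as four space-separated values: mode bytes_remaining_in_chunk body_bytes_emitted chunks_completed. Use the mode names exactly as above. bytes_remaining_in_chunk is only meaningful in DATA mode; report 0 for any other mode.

Answer: DATA 3 9 2

Derivation:
Byte 0 = '2': mode=SIZE remaining=0 emitted=0 chunks_done=0
Byte 1 = 0x0D: mode=SIZE_CR remaining=0 emitted=0 chunks_done=0
Byte 2 = 0x0A: mode=DATA remaining=2 emitted=0 chunks_done=0
Byte 3 = 't': mode=DATA remaining=1 emitted=1 chunks_done=0
Byte 4 = 'n': mode=DATA_DONE remaining=0 emitted=2 chunks_done=0
Byte 5 = 0x0D: mode=DATA_CR remaining=0 emitted=2 chunks_done=0
Byte 6 = 0x0A: mode=SIZE remaining=0 emitted=2 chunks_done=1
Byte 7 = '2': mode=SIZE remaining=0 emitted=2 chunks_done=1
Byte 8 = 0x0D: mode=SIZE_CR remaining=0 emitted=2 chunks_done=1
Byte 9 = 0x0A: mode=DATA remaining=2 emitted=2 chunks_done=1
Byte 10 = 'e': mode=DATA remaining=1 emitted=3 chunks_done=1
Byte 11 = 'b': mode=DATA_DONE remaining=0 emitted=4 chunks_done=1
Byte 12 = 0x0D: mode=DATA_CR remaining=0 emitted=4 chunks_done=1
Byte 13 = 0x0A: mode=SIZE remaining=0 emitted=4 chunks_done=2
Byte 14 = '8': mode=SIZE remaining=0 emitted=4 chunks_done=2
Byte 15 = 0x0D: mode=SIZE_CR remaining=0 emitted=4 chunks_done=2
Byte 16 = 0x0A: mode=DATA remaining=8 emitted=4 chunks_done=2
Byte 17 = 'e': mode=DATA remaining=7 emitted=5 chunks_done=2
Byte 18 = 'a': mode=DATA remaining=6 emitted=6 chunks_done=2
Byte 19 = '2': mode=DATA remaining=5 emitted=7 chunks_done=2
Byte 20 = 'r': mode=DATA remaining=4 emitted=8 chunks_done=2
Byte 21 = 'w': mode=DATA remaining=3 emitted=9 chunks_done=2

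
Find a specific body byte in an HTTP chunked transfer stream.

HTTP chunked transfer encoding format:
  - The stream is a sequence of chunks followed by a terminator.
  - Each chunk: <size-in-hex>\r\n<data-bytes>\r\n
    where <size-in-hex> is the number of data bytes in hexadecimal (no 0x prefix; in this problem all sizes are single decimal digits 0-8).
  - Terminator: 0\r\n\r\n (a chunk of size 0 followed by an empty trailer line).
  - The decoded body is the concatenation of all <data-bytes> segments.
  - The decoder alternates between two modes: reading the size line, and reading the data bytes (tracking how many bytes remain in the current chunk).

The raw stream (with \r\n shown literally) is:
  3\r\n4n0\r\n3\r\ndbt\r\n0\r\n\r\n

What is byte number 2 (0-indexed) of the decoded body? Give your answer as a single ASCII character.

Chunk 1: stream[0..1]='3' size=0x3=3, data at stream[3..6]='4n0' -> body[0..3], body so far='4n0'
Chunk 2: stream[8..9]='3' size=0x3=3, data at stream[11..14]='dbt' -> body[3..6], body so far='4n0dbt'
Chunk 3: stream[16..17]='0' size=0 (terminator). Final body='4n0dbt' (6 bytes)
Body byte 2 = '0'

Answer: 0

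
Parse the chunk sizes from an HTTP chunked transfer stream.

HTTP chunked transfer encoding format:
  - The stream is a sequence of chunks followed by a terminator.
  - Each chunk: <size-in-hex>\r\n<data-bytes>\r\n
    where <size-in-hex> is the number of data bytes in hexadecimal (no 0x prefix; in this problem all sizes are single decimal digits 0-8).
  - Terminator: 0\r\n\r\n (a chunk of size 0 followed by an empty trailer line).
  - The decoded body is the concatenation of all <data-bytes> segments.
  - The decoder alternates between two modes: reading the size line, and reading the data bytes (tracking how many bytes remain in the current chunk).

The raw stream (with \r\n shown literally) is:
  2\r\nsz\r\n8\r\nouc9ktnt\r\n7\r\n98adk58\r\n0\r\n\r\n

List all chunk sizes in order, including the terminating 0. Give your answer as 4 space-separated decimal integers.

Answer: 2 8 7 0

Derivation:
Chunk 1: stream[0..1]='2' size=0x2=2, data at stream[3..5]='sz' -> body[0..2], body so far='sz'
Chunk 2: stream[7..8]='8' size=0x8=8, data at stream[10..18]='ouc9ktnt' -> body[2..10], body so far='szouc9ktnt'
Chunk 3: stream[20..21]='7' size=0x7=7, data at stream[23..30]='98adk58' -> body[10..17], body so far='szouc9ktnt98adk58'
Chunk 4: stream[32..33]='0' size=0 (terminator). Final body='szouc9ktnt98adk58' (17 bytes)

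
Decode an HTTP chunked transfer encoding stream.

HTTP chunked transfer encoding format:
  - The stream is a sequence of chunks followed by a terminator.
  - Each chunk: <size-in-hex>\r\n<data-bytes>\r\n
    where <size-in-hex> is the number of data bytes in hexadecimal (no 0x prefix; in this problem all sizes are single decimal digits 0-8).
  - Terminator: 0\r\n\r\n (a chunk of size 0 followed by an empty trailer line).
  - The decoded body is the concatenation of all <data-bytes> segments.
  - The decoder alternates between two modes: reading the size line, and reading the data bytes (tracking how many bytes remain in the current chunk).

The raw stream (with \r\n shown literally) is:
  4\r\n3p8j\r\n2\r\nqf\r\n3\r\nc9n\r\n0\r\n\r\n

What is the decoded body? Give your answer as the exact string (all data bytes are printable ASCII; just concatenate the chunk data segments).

Chunk 1: stream[0..1]='4' size=0x4=4, data at stream[3..7]='3p8j' -> body[0..4], body so far='3p8j'
Chunk 2: stream[9..10]='2' size=0x2=2, data at stream[12..14]='qf' -> body[4..6], body so far='3p8jqf'
Chunk 3: stream[16..17]='3' size=0x3=3, data at stream[19..22]='c9n' -> body[6..9], body so far='3p8jqfc9n'
Chunk 4: stream[24..25]='0' size=0 (terminator). Final body='3p8jqfc9n' (9 bytes)

Answer: 3p8jqfc9n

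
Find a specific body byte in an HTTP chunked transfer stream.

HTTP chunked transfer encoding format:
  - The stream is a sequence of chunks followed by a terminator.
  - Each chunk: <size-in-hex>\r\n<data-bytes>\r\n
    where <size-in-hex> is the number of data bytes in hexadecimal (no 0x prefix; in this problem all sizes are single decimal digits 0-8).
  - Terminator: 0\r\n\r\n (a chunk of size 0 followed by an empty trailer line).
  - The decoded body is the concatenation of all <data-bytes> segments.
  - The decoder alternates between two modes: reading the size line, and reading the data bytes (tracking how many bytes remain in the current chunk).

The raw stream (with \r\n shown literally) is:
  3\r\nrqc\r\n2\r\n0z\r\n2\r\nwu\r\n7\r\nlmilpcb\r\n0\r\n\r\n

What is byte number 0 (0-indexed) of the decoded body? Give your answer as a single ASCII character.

Chunk 1: stream[0..1]='3' size=0x3=3, data at stream[3..6]='rqc' -> body[0..3], body so far='rqc'
Chunk 2: stream[8..9]='2' size=0x2=2, data at stream[11..13]='0z' -> body[3..5], body so far='rqc0z'
Chunk 3: stream[15..16]='2' size=0x2=2, data at stream[18..20]='wu' -> body[5..7], body so far='rqc0zwu'
Chunk 4: stream[22..23]='7' size=0x7=7, data at stream[25..32]='lmilpcb' -> body[7..14], body so far='rqc0zwulmilpcb'
Chunk 5: stream[34..35]='0' size=0 (terminator). Final body='rqc0zwulmilpcb' (14 bytes)
Body byte 0 = 'r'

Answer: r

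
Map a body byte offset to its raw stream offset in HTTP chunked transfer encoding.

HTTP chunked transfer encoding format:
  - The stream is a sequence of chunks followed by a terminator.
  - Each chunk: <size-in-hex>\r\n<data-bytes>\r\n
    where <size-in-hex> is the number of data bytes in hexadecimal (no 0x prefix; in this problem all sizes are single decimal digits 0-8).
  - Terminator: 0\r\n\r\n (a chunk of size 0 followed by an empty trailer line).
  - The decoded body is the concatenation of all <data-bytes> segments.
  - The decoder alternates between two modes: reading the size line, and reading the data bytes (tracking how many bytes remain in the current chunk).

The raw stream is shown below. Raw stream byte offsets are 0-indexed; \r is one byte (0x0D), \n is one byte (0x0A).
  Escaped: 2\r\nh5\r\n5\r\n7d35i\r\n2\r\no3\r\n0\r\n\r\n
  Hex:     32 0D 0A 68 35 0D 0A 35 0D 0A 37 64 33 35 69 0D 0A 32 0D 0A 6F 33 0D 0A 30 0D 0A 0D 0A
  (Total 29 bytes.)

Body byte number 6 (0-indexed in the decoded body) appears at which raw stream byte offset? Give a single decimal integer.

Chunk 1: stream[0..1]='2' size=0x2=2, data at stream[3..5]='h5' -> body[0..2], body so far='h5'
Chunk 2: stream[7..8]='5' size=0x5=5, data at stream[10..15]='7d35i' -> body[2..7], body so far='h57d35i'
Chunk 3: stream[17..18]='2' size=0x2=2, data at stream[20..22]='o3' -> body[7..9], body so far='h57d35io3'
Chunk 4: stream[24..25]='0' size=0 (terminator). Final body='h57d35io3' (9 bytes)
Body byte 6 at stream offset 14

Answer: 14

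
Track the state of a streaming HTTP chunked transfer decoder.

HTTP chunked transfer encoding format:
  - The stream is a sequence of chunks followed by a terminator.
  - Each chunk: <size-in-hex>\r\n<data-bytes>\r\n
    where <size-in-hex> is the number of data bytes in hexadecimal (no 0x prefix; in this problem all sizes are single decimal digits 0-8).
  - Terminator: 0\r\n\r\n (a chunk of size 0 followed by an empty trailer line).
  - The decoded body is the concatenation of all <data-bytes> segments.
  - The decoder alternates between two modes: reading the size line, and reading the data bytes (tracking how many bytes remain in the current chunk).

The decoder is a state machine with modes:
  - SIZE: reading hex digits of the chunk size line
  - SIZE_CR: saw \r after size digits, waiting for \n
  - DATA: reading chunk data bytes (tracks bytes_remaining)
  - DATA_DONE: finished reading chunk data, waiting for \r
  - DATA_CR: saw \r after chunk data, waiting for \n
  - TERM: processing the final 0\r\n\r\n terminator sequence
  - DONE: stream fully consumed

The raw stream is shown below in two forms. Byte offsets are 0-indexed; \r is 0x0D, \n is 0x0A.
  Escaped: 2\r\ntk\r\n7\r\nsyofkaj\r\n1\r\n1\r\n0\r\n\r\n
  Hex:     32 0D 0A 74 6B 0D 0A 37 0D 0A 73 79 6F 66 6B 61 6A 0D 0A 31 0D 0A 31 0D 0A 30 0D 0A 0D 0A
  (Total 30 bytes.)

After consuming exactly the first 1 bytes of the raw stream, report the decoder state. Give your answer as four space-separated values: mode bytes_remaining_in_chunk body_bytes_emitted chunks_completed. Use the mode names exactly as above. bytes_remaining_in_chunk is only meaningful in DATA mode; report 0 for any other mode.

Byte 0 = '2': mode=SIZE remaining=0 emitted=0 chunks_done=0

Answer: SIZE 0 0 0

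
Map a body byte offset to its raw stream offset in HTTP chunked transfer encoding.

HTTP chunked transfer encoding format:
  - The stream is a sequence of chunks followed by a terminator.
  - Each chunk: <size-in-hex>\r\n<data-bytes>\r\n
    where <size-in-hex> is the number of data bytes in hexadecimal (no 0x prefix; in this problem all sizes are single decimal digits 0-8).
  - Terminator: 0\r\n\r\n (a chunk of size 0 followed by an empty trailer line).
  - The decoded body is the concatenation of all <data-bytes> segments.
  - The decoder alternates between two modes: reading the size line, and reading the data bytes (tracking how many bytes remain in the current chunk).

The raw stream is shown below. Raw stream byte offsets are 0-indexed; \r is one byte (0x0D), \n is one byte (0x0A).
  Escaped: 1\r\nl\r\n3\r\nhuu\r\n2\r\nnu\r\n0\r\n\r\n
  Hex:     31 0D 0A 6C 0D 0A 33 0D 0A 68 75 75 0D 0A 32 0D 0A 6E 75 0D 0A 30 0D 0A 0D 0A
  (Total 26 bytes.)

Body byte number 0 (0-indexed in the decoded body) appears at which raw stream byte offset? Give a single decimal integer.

Answer: 3

Derivation:
Chunk 1: stream[0..1]='1' size=0x1=1, data at stream[3..4]='l' -> body[0..1], body so far='l'
Chunk 2: stream[6..7]='3' size=0x3=3, data at stream[9..12]='huu' -> body[1..4], body so far='lhuu'
Chunk 3: stream[14..15]='2' size=0x2=2, data at stream[17..19]='nu' -> body[4..6], body so far='lhuunu'
Chunk 4: stream[21..22]='0' size=0 (terminator). Final body='lhuunu' (6 bytes)
Body byte 0 at stream offset 3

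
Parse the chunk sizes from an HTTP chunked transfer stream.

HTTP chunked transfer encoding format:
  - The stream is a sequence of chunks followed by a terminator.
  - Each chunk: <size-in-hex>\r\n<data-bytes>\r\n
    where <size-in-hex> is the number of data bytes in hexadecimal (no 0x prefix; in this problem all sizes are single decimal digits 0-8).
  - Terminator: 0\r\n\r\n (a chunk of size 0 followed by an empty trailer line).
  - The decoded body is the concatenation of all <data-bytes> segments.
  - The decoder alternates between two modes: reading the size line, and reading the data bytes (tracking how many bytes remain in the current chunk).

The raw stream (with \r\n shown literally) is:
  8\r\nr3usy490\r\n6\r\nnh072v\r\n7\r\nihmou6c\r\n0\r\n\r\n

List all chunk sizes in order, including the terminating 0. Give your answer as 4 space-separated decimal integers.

Answer: 8 6 7 0

Derivation:
Chunk 1: stream[0..1]='8' size=0x8=8, data at stream[3..11]='r3usy490' -> body[0..8], body so far='r3usy490'
Chunk 2: stream[13..14]='6' size=0x6=6, data at stream[16..22]='nh072v' -> body[8..14], body so far='r3usy490nh072v'
Chunk 3: stream[24..25]='7' size=0x7=7, data at stream[27..34]='ihmou6c' -> body[14..21], body so far='r3usy490nh072vihmou6c'
Chunk 4: stream[36..37]='0' size=0 (terminator). Final body='r3usy490nh072vihmou6c' (21 bytes)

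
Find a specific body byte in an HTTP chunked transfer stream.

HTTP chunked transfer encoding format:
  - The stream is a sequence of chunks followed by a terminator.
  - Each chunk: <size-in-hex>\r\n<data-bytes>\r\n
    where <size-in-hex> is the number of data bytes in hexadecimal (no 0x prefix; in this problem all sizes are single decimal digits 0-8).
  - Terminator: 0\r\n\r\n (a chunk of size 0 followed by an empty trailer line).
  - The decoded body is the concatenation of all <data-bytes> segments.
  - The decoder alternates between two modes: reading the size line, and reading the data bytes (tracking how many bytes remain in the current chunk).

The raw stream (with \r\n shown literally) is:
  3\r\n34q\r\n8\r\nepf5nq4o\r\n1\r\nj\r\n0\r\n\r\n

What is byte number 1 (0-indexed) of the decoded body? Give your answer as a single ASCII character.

Answer: 4

Derivation:
Chunk 1: stream[0..1]='3' size=0x3=3, data at stream[3..6]='34q' -> body[0..3], body so far='34q'
Chunk 2: stream[8..9]='8' size=0x8=8, data at stream[11..19]='epf5nq4o' -> body[3..11], body so far='34qepf5nq4o'
Chunk 3: stream[21..22]='1' size=0x1=1, data at stream[24..25]='j' -> body[11..12], body so far='34qepf5nq4oj'
Chunk 4: stream[27..28]='0' size=0 (terminator). Final body='34qepf5nq4oj' (12 bytes)
Body byte 1 = '4'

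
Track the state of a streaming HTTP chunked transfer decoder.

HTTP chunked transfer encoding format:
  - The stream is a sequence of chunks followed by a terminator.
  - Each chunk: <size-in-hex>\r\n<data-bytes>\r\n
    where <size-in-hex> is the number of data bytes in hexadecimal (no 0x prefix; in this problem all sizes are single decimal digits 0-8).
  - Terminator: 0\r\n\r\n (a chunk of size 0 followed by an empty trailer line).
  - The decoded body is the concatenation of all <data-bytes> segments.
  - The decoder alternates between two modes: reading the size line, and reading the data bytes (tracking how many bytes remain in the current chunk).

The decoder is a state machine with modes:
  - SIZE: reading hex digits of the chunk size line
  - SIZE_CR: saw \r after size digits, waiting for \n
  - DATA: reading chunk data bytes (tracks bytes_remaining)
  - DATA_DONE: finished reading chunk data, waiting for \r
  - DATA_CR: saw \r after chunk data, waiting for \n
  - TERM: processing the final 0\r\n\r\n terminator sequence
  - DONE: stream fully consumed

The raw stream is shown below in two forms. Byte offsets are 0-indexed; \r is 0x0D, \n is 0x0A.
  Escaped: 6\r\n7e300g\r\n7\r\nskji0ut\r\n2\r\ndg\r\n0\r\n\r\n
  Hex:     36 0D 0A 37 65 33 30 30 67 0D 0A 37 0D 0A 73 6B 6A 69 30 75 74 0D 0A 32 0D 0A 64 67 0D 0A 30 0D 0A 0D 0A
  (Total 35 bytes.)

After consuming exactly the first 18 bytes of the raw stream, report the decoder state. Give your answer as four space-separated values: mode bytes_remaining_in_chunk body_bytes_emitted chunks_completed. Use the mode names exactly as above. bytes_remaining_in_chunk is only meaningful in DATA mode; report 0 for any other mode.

Byte 0 = '6': mode=SIZE remaining=0 emitted=0 chunks_done=0
Byte 1 = 0x0D: mode=SIZE_CR remaining=0 emitted=0 chunks_done=0
Byte 2 = 0x0A: mode=DATA remaining=6 emitted=0 chunks_done=0
Byte 3 = '7': mode=DATA remaining=5 emitted=1 chunks_done=0
Byte 4 = 'e': mode=DATA remaining=4 emitted=2 chunks_done=0
Byte 5 = '3': mode=DATA remaining=3 emitted=3 chunks_done=0
Byte 6 = '0': mode=DATA remaining=2 emitted=4 chunks_done=0
Byte 7 = '0': mode=DATA remaining=1 emitted=5 chunks_done=0
Byte 8 = 'g': mode=DATA_DONE remaining=0 emitted=6 chunks_done=0
Byte 9 = 0x0D: mode=DATA_CR remaining=0 emitted=6 chunks_done=0
Byte 10 = 0x0A: mode=SIZE remaining=0 emitted=6 chunks_done=1
Byte 11 = '7': mode=SIZE remaining=0 emitted=6 chunks_done=1
Byte 12 = 0x0D: mode=SIZE_CR remaining=0 emitted=6 chunks_done=1
Byte 13 = 0x0A: mode=DATA remaining=7 emitted=6 chunks_done=1
Byte 14 = 's': mode=DATA remaining=6 emitted=7 chunks_done=1
Byte 15 = 'k': mode=DATA remaining=5 emitted=8 chunks_done=1
Byte 16 = 'j': mode=DATA remaining=4 emitted=9 chunks_done=1
Byte 17 = 'i': mode=DATA remaining=3 emitted=10 chunks_done=1

Answer: DATA 3 10 1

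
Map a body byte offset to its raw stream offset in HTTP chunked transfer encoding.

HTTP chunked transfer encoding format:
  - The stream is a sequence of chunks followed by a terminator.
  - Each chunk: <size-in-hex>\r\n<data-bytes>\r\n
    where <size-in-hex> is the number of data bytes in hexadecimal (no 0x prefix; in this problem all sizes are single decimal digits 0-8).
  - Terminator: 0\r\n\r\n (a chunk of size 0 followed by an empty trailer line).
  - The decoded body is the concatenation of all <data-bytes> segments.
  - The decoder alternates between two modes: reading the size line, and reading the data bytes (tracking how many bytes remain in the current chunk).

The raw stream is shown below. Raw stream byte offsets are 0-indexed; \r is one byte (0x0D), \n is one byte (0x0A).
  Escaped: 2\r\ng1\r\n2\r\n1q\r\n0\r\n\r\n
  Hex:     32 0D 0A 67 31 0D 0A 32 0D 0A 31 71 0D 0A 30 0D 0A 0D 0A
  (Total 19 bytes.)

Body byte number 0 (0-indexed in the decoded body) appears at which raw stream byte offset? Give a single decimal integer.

Chunk 1: stream[0..1]='2' size=0x2=2, data at stream[3..5]='g1' -> body[0..2], body so far='g1'
Chunk 2: stream[7..8]='2' size=0x2=2, data at stream[10..12]='1q' -> body[2..4], body so far='g11q'
Chunk 3: stream[14..15]='0' size=0 (terminator). Final body='g11q' (4 bytes)
Body byte 0 at stream offset 3

Answer: 3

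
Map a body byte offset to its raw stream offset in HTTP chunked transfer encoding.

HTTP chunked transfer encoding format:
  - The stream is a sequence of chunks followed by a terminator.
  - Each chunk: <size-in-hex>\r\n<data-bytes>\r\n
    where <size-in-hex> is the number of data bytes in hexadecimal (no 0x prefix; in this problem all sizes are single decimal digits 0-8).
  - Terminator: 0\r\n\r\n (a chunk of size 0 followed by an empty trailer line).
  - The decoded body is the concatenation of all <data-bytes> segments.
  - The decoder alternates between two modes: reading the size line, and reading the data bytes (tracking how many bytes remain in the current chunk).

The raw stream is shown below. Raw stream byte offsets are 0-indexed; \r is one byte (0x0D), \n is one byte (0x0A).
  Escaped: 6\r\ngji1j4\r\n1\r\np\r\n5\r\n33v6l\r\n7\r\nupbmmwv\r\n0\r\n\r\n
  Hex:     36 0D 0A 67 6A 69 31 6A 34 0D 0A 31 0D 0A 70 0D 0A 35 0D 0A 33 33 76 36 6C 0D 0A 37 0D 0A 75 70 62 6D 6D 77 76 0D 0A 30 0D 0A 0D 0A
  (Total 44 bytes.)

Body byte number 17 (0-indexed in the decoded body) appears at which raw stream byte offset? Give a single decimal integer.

Answer: 35

Derivation:
Chunk 1: stream[0..1]='6' size=0x6=6, data at stream[3..9]='gji1j4' -> body[0..6], body so far='gji1j4'
Chunk 2: stream[11..12]='1' size=0x1=1, data at stream[14..15]='p' -> body[6..7], body so far='gji1j4p'
Chunk 3: stream[17..18]='5' size=0x5=5, data at stream[20..25]='33v6l' -> body[7..12], body so far='gji1j4p33v6l'
Chunk 4: stream[27..28]='7' size=0x7=7, data at stream[30..37]='upbmmwv' -> body[12..19], body so far='gji1j4p33v6lupbmmwv'
Chunk 5: stream[39..40]='0' size=0 (terminator). Final body='gji1j4p33v6lupbmmwv' (19 bytes)
Body byte 17 at stream offset 35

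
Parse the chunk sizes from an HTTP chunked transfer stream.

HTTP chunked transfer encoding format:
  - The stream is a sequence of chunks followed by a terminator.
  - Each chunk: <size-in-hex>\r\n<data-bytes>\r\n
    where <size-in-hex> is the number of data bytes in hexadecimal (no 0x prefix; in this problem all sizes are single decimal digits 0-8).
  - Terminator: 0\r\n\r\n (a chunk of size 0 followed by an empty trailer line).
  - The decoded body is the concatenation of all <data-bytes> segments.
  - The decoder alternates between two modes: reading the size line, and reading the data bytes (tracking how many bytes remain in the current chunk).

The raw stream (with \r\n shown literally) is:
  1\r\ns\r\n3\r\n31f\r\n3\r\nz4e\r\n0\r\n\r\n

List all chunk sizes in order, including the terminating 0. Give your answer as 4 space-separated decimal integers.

Answer: 1 3 3 0

Derivation:
Chunk 1: stream[0..1]='1' size=0x1=1, data at stream[3..4]='s' -> body[0..1], body so far='s'
Chunk 2: stream[6..7]='3' size=0x3=3, data at stream[9..12]='31f' -> body[1..4], body so far='s31f'
Chunk 3: stream[14..15]='3' size=0x3=3, data at stream[17..20]='z4e' -> body[4..7], body so far='s31fz4e'
Chunk 4: stream[22..23]='0' size=0 (terminator). Final body='s31fz4e' (7 bytes)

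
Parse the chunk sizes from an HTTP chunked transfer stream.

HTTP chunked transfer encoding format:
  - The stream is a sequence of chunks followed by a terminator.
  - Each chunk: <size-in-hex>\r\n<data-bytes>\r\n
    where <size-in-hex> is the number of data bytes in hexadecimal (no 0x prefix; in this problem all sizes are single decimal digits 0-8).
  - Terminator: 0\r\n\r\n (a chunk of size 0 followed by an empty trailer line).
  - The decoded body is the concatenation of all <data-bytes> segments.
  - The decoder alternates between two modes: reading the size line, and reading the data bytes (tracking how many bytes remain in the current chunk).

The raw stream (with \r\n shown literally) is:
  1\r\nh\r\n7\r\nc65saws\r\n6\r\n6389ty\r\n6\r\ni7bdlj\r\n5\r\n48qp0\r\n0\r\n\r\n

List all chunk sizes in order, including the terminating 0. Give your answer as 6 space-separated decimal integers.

Chunk 1: stream[0..1]='1' size=0x1=1, data at stream[3..4]='h' -> body[0..1], body so far='h'
Chunk 2: stream[6..7]='7' size=0x7=7, data at stream[9..16]='c65saws' -> body[1..8], body so far='hc65saws'
Chunk 3: stream[18..19]='6' size=0x6=6, data at stream[21..27]='6389ty' -> body[8..14], body so far='hc65saws6389ty'
Chunk 4: stream[29..30]='6' size=0x6=6, data at stream[32..38]='i7bdlj' -> body[14..20], body so far='hc65saws6389tyi7bdlj'
Chunk 5: stream[40..41]='5' size=0x5=5, data at stream[43..48]='48qp0' -> body[20..25], body so far='hc65saws6389tyi7bdlj48qp0'
Chunk 6: stream[50..51]='0' size=0 (terminator). Final body='hc65saws6389tyi7bdlj48qp0' (25 bytes)

Answer: 1 7 6 6 5 0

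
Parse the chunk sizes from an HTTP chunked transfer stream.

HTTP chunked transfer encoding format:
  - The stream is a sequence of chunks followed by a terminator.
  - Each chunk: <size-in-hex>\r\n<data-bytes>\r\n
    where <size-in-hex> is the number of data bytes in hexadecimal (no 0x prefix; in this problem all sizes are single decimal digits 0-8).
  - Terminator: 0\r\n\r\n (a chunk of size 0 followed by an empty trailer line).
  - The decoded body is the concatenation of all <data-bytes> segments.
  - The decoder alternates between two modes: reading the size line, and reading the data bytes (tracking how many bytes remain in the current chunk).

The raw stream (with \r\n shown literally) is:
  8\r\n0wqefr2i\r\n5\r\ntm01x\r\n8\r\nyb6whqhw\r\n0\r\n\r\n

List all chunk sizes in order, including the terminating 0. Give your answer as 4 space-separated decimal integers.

Answer: 8 5 8 0

Derivation:
Chunk 1: stream[0..1]='8' size=0x8=8, data at stream[3..11]='0wqefr2i' -> body[0..8], body so far='0wqefr2i'
Chunk 2: stream[13..14]='5' size=0x5=5, data at stream[16..21]='tm01x' -> body[8..13], body so far='0wqefr2itm01x'
Chunk 3: stream[23..24]='8' size=0x8=8, data at stream[26..34]='yb6whqhw' -> body[13..21], body so far='0wqefr2itm01xyb6whqhw'
Chunk 4: stream[36..37]='0' size=0 (terminator). Final body='0wqefr2itm01xyb6whqhw' (21 bytes)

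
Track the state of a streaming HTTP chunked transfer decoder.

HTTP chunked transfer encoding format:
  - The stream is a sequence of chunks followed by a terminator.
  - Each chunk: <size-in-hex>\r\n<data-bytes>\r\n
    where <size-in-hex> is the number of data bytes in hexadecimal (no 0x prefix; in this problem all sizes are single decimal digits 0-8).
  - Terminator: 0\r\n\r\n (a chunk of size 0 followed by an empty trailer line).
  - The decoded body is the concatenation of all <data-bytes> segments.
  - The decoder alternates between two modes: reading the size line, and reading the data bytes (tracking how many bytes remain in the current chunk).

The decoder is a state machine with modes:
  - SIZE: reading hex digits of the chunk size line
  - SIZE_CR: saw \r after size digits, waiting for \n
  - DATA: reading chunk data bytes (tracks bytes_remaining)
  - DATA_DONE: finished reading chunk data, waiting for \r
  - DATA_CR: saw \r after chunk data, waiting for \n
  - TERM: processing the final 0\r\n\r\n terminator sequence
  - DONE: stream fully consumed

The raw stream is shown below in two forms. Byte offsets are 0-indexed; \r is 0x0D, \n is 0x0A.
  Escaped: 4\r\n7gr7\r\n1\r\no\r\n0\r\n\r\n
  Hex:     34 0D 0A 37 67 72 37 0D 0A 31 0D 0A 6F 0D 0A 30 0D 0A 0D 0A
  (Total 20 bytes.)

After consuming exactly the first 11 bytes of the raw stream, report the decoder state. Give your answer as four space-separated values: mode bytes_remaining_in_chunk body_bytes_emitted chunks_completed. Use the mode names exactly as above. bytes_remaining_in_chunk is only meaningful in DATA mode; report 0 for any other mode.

Answer: SIZE_CR 0 4 1

Derivation:
Byte 0 = '4': mode=SIZE remaining=0 emitted=0 chunks_done=0
Byte 1 = 0x0D: mode=SIZE_CR remaining=0 emitted=0 chunks_done=0
Byte 2 = 0x0A: mode=DATA remaining=4 emitted=0 chunks_done=0
Byte 3 = '7': mode=DATA remaining=3 emitted=1 chunks_done=0
Byte 4 = 'g': mode=DATA remaining=2 emitted=2 chunks_done=0
Byte 5 = 'r': mode=DATA remaining=1 emitted=3 chunks_done=0
Byte 6 = '7': mode=DATA_DONE remaining=0 emitted=4 chunks_done=0
Byte 7 = 0x0D: mode=DATA_CR remaining=0 emitted=4 chunks_done=0
Byte 8 = 0x0A: mode=SIZE remaining=0 emitted=4 chunks_done=1
Byte 9 = '1': mode=SIZE remaining=0 emitted=4 chunks_done=1
Byte 10 = 0x0D: mode=SIZE_CR remaining=0 emitted=4 chunks_done=1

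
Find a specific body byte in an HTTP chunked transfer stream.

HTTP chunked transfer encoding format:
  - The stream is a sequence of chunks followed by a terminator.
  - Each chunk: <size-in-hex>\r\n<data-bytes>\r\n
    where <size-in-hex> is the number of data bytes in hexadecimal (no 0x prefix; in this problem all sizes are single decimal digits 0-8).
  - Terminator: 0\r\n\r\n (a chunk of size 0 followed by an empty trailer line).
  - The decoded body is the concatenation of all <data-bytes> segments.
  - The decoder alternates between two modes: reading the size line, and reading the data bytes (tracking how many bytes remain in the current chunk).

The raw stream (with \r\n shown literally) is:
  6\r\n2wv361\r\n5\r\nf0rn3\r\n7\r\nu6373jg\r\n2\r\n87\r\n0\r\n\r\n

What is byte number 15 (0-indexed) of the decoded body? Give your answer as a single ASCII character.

Answer: 3

Derivation:
Chunk 1: stream[0..1]='6' size=0x6=6, data at stream[3..9]='2wv361' -> body[0..6], body so far='2wv361'
Chunk 2: stream[11..12]='5' size=0x5=5, data at stream[14..19]='f0rn3' -> body[6..11], body so far='2wv361f0rn3'
Chunk 3: stream[21..22]='7' size=0x7=7, data at stream[24..31]='u6373jg' -> body[11..18], body so far='2wv361f0rn3u6373jg'
Chunk 4: stream[33..34]='2' size=0x2=2, data at stream[36..38]='87' -> body[18..20], body so far='2wv361f0rn3u6373jg87'
Chunk 5: stream[40..41]='0' size=0 (terminator). Final body='2wv361f0rn3u6373jg87' (20 bytes)
Body byte 15 = '3'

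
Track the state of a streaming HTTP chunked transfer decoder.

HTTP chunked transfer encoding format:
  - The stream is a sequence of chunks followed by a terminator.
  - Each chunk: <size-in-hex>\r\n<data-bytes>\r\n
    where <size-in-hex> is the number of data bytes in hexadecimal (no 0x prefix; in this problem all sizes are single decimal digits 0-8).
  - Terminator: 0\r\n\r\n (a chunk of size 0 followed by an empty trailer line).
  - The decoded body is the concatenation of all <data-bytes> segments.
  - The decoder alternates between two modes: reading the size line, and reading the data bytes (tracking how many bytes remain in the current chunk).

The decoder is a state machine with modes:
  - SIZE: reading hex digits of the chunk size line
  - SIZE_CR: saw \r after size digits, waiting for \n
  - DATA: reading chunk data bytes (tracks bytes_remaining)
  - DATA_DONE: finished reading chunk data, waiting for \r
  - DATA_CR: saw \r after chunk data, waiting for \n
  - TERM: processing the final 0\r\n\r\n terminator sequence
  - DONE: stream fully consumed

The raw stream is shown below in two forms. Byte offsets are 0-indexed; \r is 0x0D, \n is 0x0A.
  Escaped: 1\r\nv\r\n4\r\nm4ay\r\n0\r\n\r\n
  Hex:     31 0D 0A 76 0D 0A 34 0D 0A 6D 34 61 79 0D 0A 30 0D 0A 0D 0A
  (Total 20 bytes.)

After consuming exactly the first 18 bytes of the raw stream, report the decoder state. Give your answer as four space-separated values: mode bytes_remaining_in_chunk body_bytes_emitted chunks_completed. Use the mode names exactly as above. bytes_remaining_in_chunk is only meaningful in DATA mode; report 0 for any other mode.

Byte 0 = '1': mode=SIZE remaining=0 emitted=0 chunks_done=0
Byte 1 = 0x0D: mode=SIZE_CR remaining=0 emitted=0 chunks_done=0
Byte 2 = 0x0A: mode=DATA remaining=1 emitted=0 chunks_done=0
Byte 3 = 'v': mode=DATA_DONE remaining=0 emitted=1 chunks_done=0
Byte 4 = 0x0D: mode=DATA_CR remaining=0 emitted=1 chunks_done=0
Byte 5 = 0x0A: mode=SIZE remaining=0 emitted=1 chunks_done=1
Byte 6 = '4': mode=SIZE remaining=0 emitted=1 chunks_done=1
Byte 7 = 0x0D: mode=SIZE_CR remaining=0 emitted=1 chunks_done=1
Byte 8 = 0x0A: mode=DATA remaining=4 emitted=1 chunks_done=1
Byte 9 = 'm': mode=DATA remaining=3 emitted=2 chunks_done=1
Byte 10 = '4': mode=DATA remaining=2 emitted=3 chunks_done=1
Byte 11 = 'a': mode=DATA remaining=1 emitted=4 chunks_done=1
Byte 12 = 'y': mode=DATA_DONE remaining=0 emitted=5 chunks_done=1
Byte 13 = 0x0D: mode=DATA_CR remaining=0 emitted=5 chunks_done=1
Byte 14 = 0x0A: mode=SIZE remaining=0 emitted=5 chunks_done=2
Byte 15 = '0': mode=SIZE remaining=0 emitted=5 chunks_done=2
Byte 16 = 0x0D: mode=SIZE_CR remaining=0 emitted=5 chunks_done=2
Byte 17 = 0x0A: mode=TERM remaining=0 emitted=5 chunks_done=2

Answer: TERM 0 5 2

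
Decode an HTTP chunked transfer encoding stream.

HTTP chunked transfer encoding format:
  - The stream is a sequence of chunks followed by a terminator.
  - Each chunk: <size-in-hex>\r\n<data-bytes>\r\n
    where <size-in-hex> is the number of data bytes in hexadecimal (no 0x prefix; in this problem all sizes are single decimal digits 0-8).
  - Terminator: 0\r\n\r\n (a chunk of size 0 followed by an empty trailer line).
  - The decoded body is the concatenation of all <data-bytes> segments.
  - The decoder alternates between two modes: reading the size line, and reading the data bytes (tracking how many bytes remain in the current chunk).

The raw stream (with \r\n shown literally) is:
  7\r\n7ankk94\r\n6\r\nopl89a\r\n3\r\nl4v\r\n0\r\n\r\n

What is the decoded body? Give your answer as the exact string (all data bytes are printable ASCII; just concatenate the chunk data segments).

Chunk 1: stream[0..1]='7' size=0x7=7, data at stream[3..10]='7ankk94' -> body[0..7], body so far='7ankk94'
Chunk 2: stream[12..13]='6' size=0x6=6, data at stream[15..21]='opl89a' -> body[7..13], body so far='7ankk94opl89a'
Chunk 3: stream[23..24]='3' size=0x3=3, data at stream[26..29]='l4v' -> body[13..16], body so far='7ankk94opl89al4v'
Chunk 4: stream[31..32]='0' size=0 (terminator). Final body='7ankk94opl89al4v' (16 bytes)

Answer: 7ankk94opl89al4v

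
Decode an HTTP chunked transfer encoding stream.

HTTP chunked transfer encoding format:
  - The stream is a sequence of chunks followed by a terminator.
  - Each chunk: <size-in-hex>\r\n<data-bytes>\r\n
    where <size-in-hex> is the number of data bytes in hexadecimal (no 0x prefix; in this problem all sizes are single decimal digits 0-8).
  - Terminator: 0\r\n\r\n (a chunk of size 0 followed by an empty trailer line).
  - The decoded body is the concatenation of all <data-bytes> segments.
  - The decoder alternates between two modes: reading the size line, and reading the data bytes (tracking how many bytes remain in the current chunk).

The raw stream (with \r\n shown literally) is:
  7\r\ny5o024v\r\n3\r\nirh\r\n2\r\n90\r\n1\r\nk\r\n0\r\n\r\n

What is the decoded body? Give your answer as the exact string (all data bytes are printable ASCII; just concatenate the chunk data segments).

Answer: y5o024virh90k

Derivation:
Chunk 1: stream[0..1]='7' size=0x7=7, data at stream[3..10]='y5o024v' -> body[0..7], body so far='y5o024v'
Chunk 2: stream[12..13]='3' size=0x3=3, data at stream[15..18]='irh' -> body[7..10], body so far='y5o024virh'
Chunk 3: stream[20..21]='2' size=0x2=2, data at stream[23..25]='90' -> body[10..12], body so far='y5o024virh90'
Chunk 4: stream[27..28]='1' size=0x1=1, data at stream[30..31]='k' -> body[12..13], body so far='y5o024virh90k'
Chunk 5: stream[33..34]='0' size=0 (terminator). Final body='y5o024virh90k' (13 bytes)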